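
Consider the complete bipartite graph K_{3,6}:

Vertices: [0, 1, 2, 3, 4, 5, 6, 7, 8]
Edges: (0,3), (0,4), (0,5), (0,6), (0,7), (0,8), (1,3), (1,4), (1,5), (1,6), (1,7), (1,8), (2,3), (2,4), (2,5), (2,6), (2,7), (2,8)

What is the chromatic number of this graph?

K_{3,6} is bipartite: vertices split into two independent sets of size 3 and 6.
Color one set 0, the other 1. No adjacent vertices share a color.
Chromatic number = 2.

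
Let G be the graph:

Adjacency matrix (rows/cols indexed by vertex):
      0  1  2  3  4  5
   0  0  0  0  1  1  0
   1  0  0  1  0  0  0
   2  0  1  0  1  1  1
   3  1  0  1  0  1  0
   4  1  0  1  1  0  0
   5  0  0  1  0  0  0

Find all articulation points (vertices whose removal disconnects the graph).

An articulation point is a vertex whose removal disconnects the graph.
Articulation points: [2]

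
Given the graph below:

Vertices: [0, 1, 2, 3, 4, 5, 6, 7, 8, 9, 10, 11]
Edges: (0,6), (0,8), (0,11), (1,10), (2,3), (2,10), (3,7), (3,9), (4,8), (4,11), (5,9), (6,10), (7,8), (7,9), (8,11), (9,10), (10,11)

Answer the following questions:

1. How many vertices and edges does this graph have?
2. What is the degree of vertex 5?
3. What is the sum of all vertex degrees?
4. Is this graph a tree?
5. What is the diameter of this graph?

Count: 12 vertices, 17 edges.
Vertex 5 has neighbors [9], degree = 1.
Handshaking lemma: 2 * 17 = 34.
A tree on 12 vertices has 11 edges. This graph has 17 edges (6 extra). Not a tree.
Diameter (longest shortest path) = 4.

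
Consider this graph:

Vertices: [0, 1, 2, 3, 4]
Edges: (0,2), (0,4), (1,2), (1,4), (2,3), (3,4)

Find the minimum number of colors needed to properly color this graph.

The graph has a maximum clique of size 2 (lower bound on chromatic number).
A valid 2-coloring: {0: 1, 1: 1, 2: 0, 3: 1, 4: 0}.
Chromatic number = 2.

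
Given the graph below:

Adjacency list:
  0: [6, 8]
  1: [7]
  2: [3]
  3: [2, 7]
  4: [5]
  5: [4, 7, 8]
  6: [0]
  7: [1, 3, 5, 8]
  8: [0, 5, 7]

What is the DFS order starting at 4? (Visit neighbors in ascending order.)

DFS from vertex 4 (neighbors processed in ascending order):
Visit order: 4, 5, 7, 1, 3, 2, 8, 0, 6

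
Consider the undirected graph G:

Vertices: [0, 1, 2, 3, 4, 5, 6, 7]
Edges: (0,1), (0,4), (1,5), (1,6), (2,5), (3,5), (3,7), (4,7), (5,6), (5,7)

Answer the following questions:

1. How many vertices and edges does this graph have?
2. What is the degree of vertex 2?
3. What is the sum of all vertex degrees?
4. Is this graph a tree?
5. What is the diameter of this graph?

Count: 8 vertices, 10 edges.
Vertex 2 has neighbors [5], degree = 1.
Handshaking lemma: 2 * 10 = 20.
A tree on 8 vertices has 7 edges. This graph has 10 edges (3 extra). Not a tree.
Diameter (longest shortest path) = 3.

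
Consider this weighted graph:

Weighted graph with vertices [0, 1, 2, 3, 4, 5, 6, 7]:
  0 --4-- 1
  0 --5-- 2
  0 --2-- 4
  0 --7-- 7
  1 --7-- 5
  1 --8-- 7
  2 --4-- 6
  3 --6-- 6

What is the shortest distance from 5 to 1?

Using Dijkstra's algorithm from vertex 5:
Shortest path: 5 -> 1
Total weight: 7 = 7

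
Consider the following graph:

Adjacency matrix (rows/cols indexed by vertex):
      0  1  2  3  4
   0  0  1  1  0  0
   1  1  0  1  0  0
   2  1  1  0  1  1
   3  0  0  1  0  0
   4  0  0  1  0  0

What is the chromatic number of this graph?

The graph has a maximum clique of size 3 (lower bound on chromatic number).
A valid 3-coloring: {0: 1, 1: 2, 2: 0, 3: 1, 4: 1}.
Chromatic number = 3.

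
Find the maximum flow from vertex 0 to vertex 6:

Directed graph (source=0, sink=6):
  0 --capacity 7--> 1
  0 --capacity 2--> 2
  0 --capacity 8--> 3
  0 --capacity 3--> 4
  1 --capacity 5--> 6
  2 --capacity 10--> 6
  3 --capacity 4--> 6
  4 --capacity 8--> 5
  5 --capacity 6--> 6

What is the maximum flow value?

Computing max flow:
  Flow on (0->1): 5/7
  Flow on (0->2): 2/2
  Flow on (0->3): 4/8
  Flow on (0->4): 3/3
  Flow on (1->6): 5/5
  Flow on (2->6): 2/10
  Flow on (3->6): 4/4
  Flow on (4->5): 3/8
  Flow on (5->6): 3/6
Maximum flow = 14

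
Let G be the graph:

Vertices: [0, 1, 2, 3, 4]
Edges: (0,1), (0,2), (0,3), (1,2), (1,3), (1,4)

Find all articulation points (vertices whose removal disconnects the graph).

An articulation point is a vertex whose removal disconnects the graph.
Articulation points: [1]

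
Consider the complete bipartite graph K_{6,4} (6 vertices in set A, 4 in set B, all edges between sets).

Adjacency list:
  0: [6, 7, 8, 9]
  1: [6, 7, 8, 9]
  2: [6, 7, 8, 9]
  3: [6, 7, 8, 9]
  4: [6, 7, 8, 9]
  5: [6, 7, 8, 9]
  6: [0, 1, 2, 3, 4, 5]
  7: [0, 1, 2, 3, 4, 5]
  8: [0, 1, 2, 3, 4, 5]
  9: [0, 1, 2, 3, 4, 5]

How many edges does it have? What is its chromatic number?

K_{6,4} has 6 * 4 = 24 edges.
Bipartite graphs have chromatic number 2 (color each partition differently).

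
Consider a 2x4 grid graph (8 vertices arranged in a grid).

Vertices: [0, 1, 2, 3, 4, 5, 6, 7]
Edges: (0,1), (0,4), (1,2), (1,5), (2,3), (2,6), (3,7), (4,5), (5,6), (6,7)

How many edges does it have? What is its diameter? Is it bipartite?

A 2x4 grid has 4 vertical edges and 6 horizontal edges.
Total edges = 4 + 6 = 10.
Diameter = (2-1) + (4-1) = 4 (corner to opposite corner).
Grid graphs are bipartite (checkerboard coloring).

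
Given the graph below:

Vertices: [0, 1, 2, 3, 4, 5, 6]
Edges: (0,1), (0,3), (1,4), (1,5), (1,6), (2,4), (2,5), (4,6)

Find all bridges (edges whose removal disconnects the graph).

A bridge is an edge whose removal increases the number of connected components.
Bridges found: (0,1), (0,3)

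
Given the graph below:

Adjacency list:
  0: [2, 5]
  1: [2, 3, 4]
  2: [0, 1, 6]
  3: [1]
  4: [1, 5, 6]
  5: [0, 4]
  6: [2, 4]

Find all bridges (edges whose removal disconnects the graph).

A bridge is an edge whose removal increases the number of connected components.
Bridges found: (1,3)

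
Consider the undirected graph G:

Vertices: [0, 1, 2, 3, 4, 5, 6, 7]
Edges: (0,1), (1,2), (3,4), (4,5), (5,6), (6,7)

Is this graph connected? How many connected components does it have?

Checking connectivity: the graph has 2 connected component(s).
Components: [[0, 1, 2], [3, 4, 5, 6, 7]]. The graph is NOT connected.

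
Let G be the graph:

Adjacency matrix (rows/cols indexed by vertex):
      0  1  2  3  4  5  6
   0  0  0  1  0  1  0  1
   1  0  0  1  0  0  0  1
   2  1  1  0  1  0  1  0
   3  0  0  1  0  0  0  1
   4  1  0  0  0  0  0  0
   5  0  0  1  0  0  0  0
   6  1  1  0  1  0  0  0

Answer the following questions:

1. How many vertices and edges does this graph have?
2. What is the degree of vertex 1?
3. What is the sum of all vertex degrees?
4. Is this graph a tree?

Count: 7 vertices, 8 edges.
Vertex 1 has neighbors [2, 6], degree = 2.
Handshaking lemma: 2 * 8 = 16.
A tree on 7 vertices has 6 edges. This graph has 8 edges (2 extra). Not a tree.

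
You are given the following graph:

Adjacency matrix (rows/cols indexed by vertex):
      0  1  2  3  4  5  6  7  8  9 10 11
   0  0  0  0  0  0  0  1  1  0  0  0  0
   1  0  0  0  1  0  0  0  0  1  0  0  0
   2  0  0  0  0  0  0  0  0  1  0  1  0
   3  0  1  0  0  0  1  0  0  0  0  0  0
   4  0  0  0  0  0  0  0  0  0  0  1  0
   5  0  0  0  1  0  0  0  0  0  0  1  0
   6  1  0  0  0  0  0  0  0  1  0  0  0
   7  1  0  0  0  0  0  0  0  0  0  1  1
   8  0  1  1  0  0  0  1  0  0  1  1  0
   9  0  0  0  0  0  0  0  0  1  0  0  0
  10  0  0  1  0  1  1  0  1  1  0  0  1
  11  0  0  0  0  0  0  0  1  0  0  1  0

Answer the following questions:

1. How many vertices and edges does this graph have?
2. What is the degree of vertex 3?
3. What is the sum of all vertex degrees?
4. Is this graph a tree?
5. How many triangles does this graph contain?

Count: 12 vertices, 15 edges.
Vertex 3 has neighbors [1, 5], degree = 2.
Handshaking lemma: 2 * 15 = 30.
A tree on 12 vertices has 11 edges. This graph has 15 edges (4 extra). Not a tree.
Number of triangles = 2.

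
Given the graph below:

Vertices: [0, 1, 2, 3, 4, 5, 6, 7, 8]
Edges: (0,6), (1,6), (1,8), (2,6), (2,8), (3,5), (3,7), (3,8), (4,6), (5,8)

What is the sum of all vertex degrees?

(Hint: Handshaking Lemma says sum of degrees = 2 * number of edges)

Count edges: 10 edges.
By Handshaking Lemma: sum of degrees = 2 * 10 = 20.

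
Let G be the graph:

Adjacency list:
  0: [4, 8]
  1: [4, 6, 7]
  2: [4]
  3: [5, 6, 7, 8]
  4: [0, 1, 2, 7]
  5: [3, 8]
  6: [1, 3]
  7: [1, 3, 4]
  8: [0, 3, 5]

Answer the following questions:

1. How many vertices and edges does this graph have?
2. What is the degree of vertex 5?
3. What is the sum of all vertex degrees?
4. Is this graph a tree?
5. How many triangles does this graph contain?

Count: 9 vertices, 12 edges.
Vertex 5 has neighbors [3, 8], degree = 2.
Handshaking lemma: 2 * 12 = 24.
A tree on 9 vertices has 8 edges. This graph has 12 edges (4 extra). Not a tree.
Number of triangles = 2.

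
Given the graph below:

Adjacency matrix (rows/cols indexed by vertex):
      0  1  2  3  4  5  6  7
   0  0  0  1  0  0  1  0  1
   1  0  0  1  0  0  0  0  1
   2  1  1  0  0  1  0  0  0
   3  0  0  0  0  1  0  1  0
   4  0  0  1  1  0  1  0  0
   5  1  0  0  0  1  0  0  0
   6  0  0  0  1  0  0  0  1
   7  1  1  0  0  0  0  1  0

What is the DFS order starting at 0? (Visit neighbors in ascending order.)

DFS from vertex 0 (neighbors processed in ascending order):
Visit order: 0, 2, 1, 7, 6, 3, 4, 5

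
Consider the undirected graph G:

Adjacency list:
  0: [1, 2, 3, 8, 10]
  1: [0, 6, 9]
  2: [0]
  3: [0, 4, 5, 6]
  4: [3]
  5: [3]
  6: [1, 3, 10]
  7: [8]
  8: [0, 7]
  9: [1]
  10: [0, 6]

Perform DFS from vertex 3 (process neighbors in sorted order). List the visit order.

DFS from vertex 3 (neighbors processed in ascending order):
Visit order: 3, 0, 1, 6, 10, 9, 2, 8, 7, 4, 5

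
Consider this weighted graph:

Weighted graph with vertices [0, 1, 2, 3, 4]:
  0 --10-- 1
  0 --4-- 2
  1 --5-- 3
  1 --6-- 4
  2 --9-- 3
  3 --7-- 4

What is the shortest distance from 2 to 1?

Using Dijkstra's algorithm from vertex 2:
Shortest path: 2 -> 3 -> 1
Total weight: 9 + 5 = 14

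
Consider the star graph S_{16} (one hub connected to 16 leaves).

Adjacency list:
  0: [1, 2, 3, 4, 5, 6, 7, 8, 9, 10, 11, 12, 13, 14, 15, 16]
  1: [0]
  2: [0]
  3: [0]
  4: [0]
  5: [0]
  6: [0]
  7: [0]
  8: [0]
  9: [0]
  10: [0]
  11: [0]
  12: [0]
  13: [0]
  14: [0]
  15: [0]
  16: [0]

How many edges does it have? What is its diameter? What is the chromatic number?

Star graph S_{16}: the hub connects to all 16 leaves.
Edges = 16.
Diameter = 2 (any leaf to hub is 1, leaf to leaf through hub is 2).
Star graphs are bipartite (hub vs leaves), so chromatic number = 2.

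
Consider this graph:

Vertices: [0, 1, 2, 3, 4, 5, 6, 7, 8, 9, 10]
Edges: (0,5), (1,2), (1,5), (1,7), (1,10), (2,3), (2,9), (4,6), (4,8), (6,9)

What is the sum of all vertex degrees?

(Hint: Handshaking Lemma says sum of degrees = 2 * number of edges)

Count edges: 10 edges.
By Handshaking Lemma: sum of degrees = 2 * 10 = 20.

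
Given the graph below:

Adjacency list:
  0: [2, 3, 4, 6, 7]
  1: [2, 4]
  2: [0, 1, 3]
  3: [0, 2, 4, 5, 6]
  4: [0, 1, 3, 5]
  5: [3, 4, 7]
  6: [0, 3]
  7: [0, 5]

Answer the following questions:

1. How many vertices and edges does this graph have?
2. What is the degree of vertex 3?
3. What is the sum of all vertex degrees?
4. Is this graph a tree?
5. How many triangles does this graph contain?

Count: 8 vertices, 13 edges.
Vertex 3 has neighbors [0, 2, 4, 5, 6], degree = 5.
Handshaking lemma: 2 * 13 = 26.
A tree on 8 vertices has 7 edges. This graph has 13 edges (6 extra). Not a tree.
Number of triangles = 4.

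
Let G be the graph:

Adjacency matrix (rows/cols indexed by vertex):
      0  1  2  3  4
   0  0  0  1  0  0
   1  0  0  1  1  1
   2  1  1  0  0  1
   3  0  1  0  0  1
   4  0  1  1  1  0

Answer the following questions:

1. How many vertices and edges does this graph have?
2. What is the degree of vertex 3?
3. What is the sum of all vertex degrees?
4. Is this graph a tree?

Count: 5 vertices, 6 edges.
Vertex 3 has neighbors [1, 4], degree = 2.
Handshaking lemma: 2 * 6 = 12.
A tree on 5 vertices has 4 edges. This graph has 6 edges (2 extra). Not a tree.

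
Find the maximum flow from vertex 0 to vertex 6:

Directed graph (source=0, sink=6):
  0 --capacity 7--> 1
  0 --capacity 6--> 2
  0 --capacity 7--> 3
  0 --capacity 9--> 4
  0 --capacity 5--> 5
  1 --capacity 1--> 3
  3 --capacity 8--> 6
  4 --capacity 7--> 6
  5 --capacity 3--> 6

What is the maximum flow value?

Computing max flow:
  Flow on (0->1): 1/7
  Flow on (0->3): 7/7
  Flow on (0->4): 7/9
  Flow on (0->5): 3/5
  Flow on (1->3): 1/1
  Flow on (3->6): 8/8
  Flow on (4->6): 7/7
  Flow on (5->6): 3/3
Maximum flow = 18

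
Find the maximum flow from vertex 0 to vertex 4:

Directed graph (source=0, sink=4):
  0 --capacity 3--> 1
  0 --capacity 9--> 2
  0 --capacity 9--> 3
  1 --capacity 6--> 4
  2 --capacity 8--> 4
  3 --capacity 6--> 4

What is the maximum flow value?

Computing max flow:
  Flow on (0->1): 3/3
  Flow on (0->2): 8/9
  Flow on (0->3): 6/9
  Flow on (1->4): 3/6
  Flow on (2->4): 8/8
  Flow on (3->4): 6/6
Maximum flow = 17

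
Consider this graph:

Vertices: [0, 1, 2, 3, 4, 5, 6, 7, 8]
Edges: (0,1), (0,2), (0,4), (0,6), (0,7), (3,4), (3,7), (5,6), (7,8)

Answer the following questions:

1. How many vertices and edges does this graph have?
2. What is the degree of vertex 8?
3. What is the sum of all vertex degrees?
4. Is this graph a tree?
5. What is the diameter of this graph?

Count: 9 vertices, 9 edges.
Vertex 8 has neighbors [7], degree = 1.
Handshaking lemma: 2 * 9 = 18.
A tree on 9 vertices has 8 edges. This graph has 9 edges (1 extra). Not a tree.
Diameter (longest shortest path) = 4.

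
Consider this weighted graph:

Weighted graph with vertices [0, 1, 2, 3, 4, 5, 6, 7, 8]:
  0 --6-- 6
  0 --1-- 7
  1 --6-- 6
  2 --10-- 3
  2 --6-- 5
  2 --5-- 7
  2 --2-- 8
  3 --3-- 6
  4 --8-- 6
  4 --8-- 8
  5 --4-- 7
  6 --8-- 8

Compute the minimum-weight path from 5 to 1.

Using Dijkstra's algorithm from vertex 5:
Shortest path: 5 -> 7 -> 0 -> 6 -> 1
Total weight: 4 + 1 + 6 + 6 = 17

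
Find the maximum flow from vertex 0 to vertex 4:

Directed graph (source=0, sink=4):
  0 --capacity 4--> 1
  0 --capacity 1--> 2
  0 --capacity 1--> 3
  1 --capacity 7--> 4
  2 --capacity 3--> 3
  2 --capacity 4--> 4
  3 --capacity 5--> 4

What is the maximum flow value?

Computing max flow:
  Flow on (0->1): 4/4
  Flow on (0->2): 1/1
  Flow on (0->3): 1/1
  Flow on (1->4): 4/7
  Flow on (2->4): 1/4
  Flow on (3->4): 1/5
Maximum flow = 6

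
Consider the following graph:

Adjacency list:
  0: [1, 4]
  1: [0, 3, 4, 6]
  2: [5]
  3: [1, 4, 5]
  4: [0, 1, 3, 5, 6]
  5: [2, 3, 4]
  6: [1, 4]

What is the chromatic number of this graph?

The graph has a maximum clique of size 3 (lower bound on chromatic number).
A valid 3-coloring: {0: 2, 1: 1, 2: 0, 3: 2, 4: 0, 5: 1, 6: 2}.
Chromatic number = 3.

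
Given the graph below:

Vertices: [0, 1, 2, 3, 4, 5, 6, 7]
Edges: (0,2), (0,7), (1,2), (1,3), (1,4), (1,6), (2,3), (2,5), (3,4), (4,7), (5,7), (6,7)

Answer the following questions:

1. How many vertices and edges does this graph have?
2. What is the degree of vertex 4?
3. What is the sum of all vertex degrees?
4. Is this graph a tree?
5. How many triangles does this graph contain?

Count: 8 vertices, 12 edges.
Vertex 4 has neighbors [1, 3, 7], degree = 3.
Handshaking lemma: 2 * 12 = 24.
A tree on 8 vertices has 7 edges. This graph has 12 edges (5 extra). Not a tree.
Number of triangles = 2.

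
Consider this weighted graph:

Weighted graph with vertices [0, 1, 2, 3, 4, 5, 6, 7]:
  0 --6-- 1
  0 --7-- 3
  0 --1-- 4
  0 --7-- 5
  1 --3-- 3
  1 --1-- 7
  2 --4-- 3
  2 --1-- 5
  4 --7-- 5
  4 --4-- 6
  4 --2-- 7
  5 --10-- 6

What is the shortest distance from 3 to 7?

Using Dijkstra's algorithm from vertex 3:
Shortest path: 3 -> 1 -> 7
Total weight: 3 + 1 = 4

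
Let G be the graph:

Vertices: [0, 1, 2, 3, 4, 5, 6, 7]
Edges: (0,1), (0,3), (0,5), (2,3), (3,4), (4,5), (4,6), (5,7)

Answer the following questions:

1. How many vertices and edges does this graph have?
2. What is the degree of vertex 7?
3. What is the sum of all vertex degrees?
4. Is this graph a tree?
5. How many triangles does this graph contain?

Count: 8 vertices, 8 edges.
Vertex 7 has neighbors [5], degree = 1.
Handshaking lemma: 2 * 8 = 16.
A tree on 8 vertices has 7 edges. This graph has 8 edges (1 extra). Not a tree.
Number of triangles = 0.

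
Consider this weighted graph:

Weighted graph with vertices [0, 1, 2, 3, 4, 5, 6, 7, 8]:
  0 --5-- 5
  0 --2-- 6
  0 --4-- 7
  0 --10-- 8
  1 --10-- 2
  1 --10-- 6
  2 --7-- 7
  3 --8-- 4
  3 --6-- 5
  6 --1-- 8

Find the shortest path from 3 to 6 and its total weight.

Using Dijkstra's algorithm from vertex 3:
Shortest path: 3 -> 5 -> 0 -> 6
Total weight: 6 + 5 + 2 = 13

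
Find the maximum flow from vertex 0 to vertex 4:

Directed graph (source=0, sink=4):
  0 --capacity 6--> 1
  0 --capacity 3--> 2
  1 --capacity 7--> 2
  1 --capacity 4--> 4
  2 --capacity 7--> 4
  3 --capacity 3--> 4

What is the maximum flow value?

Computing max flow:
  Flow on (0->1): 6/6
  Flow on (0->2): 3/3
  Flow on (1->2): 2/7
  Flow on (1->4): 4/4
  Flow on (2->4): 5/7
Maximum flow = 9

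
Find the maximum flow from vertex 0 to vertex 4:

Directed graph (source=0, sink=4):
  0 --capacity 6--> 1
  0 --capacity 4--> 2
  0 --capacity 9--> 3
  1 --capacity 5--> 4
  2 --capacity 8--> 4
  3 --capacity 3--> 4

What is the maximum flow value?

Computing max flow:
  Flow on (0->1): 5/6
  Flow on (0->2): 4/4
  Flow on (0->3): 3/9
  Flow on (1->4): 5/5
  Flow on (2->4): 4/8
  Flow on (3->4): 3/3
Maximum flow = 12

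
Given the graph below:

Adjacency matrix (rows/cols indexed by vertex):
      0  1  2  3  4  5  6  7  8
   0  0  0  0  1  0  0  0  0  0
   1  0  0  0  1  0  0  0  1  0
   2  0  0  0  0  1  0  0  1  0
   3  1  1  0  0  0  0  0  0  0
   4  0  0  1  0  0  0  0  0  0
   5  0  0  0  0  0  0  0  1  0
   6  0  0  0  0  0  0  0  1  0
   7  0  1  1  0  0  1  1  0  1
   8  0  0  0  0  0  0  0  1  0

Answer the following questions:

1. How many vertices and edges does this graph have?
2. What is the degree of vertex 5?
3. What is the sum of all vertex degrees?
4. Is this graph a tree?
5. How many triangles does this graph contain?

Count: 9 vertices, 8 edges.
Vertex 5 has neighbors [7], degree = 1.
Handshaking lemma: 2 * 8 = 16.
A graph is a tree iff it is connected and has exactly n-1 edges. This graph is connected (all 9 vertices in one component) and has 9-1 = 8 edges. It is a tree.
Number of triangles = 0.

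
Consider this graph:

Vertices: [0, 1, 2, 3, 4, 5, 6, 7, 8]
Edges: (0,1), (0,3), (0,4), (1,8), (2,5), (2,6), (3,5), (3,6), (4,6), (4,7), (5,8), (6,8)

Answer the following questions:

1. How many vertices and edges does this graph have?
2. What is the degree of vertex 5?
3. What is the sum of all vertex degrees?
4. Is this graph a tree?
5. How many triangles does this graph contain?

Count: 9 vertices, 12 edges.
Vertex 5 has neighbors [2, 3, 8], degree = 3.
Handshaking lemma: 2 * 12 = 24.
A tree on 9 vertices has 8 edges. This graph has 12 edges (4 extra). Not a tree.
Number of triangles = 0.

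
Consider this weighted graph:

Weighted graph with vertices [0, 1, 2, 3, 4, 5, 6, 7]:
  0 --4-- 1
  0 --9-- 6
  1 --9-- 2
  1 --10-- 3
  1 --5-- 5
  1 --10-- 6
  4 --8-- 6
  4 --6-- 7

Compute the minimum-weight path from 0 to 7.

Using Dijkstra's algorithm from vertex 0:
Shortest path: 0 -> 6 -> 4 -> 7
Total weight: 9 + 8 + 6 = 23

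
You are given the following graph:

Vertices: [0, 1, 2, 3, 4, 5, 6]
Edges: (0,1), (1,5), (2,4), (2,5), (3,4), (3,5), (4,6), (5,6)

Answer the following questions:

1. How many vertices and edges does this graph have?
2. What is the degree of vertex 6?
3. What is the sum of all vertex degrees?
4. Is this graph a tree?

Count: 7 vertices, 8 edges.
Vertex 6 has neighbors [4, 5], degree = 2.
Handshaking lemma: 2 * 8 = 16.
A tree on 7 vertices has 6 edges. This graph has 8 edges (2 extra). Not a tree.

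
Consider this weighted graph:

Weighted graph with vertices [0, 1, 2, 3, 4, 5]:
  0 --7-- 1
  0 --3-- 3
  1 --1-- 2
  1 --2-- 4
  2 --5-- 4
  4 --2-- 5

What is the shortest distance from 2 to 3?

Using Dijkstra's algorithm from vertex 2:
Shortest path: 2 -> 1 -> 0 -> 3
Total weight: 1 + 7 + 3 = 11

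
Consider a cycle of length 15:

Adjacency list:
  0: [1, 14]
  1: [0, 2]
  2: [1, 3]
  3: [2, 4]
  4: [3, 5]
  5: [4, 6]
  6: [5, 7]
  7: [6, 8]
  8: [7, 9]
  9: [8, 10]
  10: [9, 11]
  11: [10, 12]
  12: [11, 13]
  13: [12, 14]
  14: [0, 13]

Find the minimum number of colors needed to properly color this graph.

This is an odd cycle (C_15). Odd cycles are not bipartite (any 2-coloring forces two adjacent vertices to match), and 3 colors suffice.
Chromatic number = 3.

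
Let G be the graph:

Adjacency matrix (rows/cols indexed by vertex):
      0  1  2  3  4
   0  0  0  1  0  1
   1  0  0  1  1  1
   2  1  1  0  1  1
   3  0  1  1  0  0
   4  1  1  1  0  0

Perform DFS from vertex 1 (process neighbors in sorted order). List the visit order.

DFS from vertex 1 (neighbors processed in ascending order):
Visit order: 1, 2, 0, 4, 3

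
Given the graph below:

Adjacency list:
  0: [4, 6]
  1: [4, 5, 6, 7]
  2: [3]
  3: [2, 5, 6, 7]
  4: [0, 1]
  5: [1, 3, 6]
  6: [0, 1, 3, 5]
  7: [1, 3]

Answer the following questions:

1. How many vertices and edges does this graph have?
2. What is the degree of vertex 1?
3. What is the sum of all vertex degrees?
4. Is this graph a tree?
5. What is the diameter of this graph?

Count: 8 vertices, 11 edges.
Vertex 1 has neighbors [4, 5, 6, 7], degree = 4.
Handshaking lemma: 2 * 11 = 22.
A tree on 8 vertices has 7 edges. This graph has 11 edges (4 extra). Not a tree.
Diameter (longest shortest path) = 4.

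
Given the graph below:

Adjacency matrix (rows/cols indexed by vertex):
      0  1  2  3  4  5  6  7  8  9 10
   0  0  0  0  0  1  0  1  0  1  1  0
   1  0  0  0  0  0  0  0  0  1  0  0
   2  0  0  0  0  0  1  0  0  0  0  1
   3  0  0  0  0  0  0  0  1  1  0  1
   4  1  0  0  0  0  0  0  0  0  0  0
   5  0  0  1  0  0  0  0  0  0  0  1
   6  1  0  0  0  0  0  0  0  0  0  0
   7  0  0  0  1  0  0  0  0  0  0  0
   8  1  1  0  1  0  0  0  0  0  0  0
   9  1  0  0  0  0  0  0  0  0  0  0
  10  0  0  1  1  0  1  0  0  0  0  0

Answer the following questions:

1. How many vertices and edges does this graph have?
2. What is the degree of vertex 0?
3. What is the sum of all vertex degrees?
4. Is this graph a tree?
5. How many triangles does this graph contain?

Count: 11 vertices, 11 edges.
Vertex 0 has neighbors [4, 6, 8, 9], degree = 4.
Handshaking lemma: 2 * 11 = 22.
A tree on 11 vertices has 10 edges. This graph has 11 edges (1 extra). Not a tree.
Number of triangles = 1.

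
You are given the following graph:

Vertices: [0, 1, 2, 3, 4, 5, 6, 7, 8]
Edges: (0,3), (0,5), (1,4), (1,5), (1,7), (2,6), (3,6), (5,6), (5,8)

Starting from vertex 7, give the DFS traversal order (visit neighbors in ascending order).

DFS from vertex 7 (neighbors processed in ascending order):
Visit order: 7, 1, 4, 5, 0, 3, 6, 2, 8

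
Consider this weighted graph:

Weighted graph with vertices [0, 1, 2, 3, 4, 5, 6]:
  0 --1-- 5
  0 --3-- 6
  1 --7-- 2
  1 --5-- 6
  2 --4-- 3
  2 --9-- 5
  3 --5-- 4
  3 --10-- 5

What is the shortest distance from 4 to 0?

Using Dijkstra's algorithm from vertex 4:
Shortest path: 4 -> 3 -> 5 -> 0
Total weight: 5 + 10 + 1 = 16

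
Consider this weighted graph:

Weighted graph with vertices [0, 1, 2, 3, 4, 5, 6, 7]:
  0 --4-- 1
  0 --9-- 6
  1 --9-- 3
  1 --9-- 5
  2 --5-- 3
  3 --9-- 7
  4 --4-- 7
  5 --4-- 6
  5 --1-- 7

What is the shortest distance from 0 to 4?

Using Dijkstra's algorithm from vertex 0:
Shortest path: 0 -> 1 -> 5 -> 7 -> 4
Total weight: 4 + 9 + 1 + 4 = 18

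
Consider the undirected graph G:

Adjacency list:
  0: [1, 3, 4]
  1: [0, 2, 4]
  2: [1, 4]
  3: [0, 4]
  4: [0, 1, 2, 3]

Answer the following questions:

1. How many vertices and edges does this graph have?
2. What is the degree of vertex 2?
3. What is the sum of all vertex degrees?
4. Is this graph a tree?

Count: 5 vertices, 7 edges.
Vertex 2 has neighbors [1, 4], degree = 2.
Handshaking lemma: 2 * 7 = 14.
A tree on 5 vertices has 4 edges. This graph has 7 edges (3 extra). Not a tree.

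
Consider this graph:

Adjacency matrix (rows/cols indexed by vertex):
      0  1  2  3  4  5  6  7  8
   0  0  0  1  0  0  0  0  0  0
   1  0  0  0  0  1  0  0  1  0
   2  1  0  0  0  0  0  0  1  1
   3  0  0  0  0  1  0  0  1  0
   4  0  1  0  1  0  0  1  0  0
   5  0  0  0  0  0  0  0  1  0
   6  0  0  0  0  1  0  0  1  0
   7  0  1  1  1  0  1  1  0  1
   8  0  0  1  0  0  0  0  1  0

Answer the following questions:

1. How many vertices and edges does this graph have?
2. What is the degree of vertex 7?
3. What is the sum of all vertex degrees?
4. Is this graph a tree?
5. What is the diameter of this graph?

Count: 9 vertices, 11 edges.
Vertex 7 has neighbors [1, 2, 3, 5, 6, 8], degree = 6.
Handshaking lemma: 2 * 11 = 22.
A tree on 9 vertices has 8 edges. This graph has 11 edges (3 extra). Not a tree.
Diameter (longest shortest path) = 4.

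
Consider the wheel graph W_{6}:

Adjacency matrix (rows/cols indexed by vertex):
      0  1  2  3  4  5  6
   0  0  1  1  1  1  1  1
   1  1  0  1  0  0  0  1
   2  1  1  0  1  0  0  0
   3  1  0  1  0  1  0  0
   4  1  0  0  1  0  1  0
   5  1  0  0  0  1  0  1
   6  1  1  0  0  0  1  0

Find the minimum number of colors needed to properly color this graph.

W_{6} = C_{6} plus a hub adjacent to every cycle vertex.
The outer cycle needs 2 colors (even cycle); the hub is adjacent to all of them so needs a fresh color.
Chromatic number = 2 + 1 = 3.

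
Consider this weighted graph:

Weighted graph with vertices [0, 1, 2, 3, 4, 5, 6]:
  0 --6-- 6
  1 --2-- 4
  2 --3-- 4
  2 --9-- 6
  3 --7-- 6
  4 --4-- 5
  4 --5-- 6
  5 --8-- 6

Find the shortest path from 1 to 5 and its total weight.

Using Dijkstra's algorithm from vertex 1:
Shortest path: 1 -> 4 -> 5
Total weight: 2 + 4 = 6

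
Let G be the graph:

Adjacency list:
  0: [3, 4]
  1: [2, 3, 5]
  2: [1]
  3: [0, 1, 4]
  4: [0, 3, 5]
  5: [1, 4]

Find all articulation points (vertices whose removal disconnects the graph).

An articulation point is a vertex whose removal disconnects the graph.
Articulation points: [1]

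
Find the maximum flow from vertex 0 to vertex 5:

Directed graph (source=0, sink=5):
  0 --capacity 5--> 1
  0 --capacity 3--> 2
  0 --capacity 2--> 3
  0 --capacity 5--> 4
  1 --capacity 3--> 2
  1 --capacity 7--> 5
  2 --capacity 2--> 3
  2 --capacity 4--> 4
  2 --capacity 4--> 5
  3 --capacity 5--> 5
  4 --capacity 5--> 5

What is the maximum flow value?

Computing max flow:
  Flow on (0->1): 5/5
  Flow on (0->2): 3/3
  Flow on (0->3): 2/2
  Flow on (0->4): 5/5
  Flow on (1->5): 5/7
  Flow on (2->5): 3/4
  Flow on (3->5): 2/5
  Flow on (4->5): 5/5
Maximum flow = 15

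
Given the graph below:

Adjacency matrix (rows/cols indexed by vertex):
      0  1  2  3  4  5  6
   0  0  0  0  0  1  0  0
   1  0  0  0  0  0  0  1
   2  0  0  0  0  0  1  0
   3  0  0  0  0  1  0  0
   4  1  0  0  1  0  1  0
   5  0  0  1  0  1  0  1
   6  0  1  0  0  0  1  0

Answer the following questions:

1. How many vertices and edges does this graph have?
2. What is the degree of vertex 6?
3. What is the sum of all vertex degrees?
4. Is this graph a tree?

Count: 7 vertices, 6 edges.
Vertex 6 has neighbors [1, 5], degree = 2.
Handshaking lemma: 2 * 6 = 12.
A graph is a tree iff it is connected and has exactly n-1 edges. This graph is connected (all 7 vertices in one component) and has 7-1 = 6 edges. It is a tree.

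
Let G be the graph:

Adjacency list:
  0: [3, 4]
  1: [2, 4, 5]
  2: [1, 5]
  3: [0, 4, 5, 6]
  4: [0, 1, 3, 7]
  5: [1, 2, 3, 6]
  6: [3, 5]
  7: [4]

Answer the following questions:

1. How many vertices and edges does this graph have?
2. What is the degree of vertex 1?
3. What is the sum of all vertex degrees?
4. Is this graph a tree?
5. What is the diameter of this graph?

Count: 8 vertices, 11 edges.
Vertex 1 has neighbors [2, 4, 5], degree = 3.
Handshaking lemma: 2 * 11 = 22.
A tree on 8 vertices has 7 edges. This graph has 11 edges (4 extra). Not a tree.
Diameter (longest shortest path) = 3.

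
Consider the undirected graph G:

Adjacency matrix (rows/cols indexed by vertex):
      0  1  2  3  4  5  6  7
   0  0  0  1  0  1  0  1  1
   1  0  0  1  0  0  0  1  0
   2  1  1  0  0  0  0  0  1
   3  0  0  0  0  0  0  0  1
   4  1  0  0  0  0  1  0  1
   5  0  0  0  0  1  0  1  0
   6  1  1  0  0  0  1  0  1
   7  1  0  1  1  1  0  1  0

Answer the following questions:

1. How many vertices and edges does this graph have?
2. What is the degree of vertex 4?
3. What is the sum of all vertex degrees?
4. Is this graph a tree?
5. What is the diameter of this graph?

Count: 8 vertices, 12 edges.
Vertex 4 has neighbors [0, 5, 7], degree = 3.
Handshaking lemma: 2 * 12 = 24.
A tree on 8 vertices has 7 edges. This graph has 12 edges (5 extra). Not a tree.
Diameter (longest shortest path) = 3.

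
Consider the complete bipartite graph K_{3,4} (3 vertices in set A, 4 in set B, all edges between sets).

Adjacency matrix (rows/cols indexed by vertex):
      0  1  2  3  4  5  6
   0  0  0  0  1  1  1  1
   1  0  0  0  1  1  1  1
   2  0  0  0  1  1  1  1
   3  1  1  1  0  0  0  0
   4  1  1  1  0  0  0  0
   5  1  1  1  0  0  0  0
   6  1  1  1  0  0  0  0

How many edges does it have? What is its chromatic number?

K_{3,4} has 3 * 4 = 12 edges.
Bipartite graphs have chromatic number 2 (color each partition differently).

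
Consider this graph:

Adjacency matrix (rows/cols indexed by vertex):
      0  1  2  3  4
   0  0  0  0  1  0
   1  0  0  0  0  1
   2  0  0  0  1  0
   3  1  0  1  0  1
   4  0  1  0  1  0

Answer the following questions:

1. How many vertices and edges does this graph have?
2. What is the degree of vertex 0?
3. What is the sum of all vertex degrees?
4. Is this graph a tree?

Count: 5 vertices, 4 edges.
Vertex 0 has neighbors [3], degree = 1.
Handshaking lemma: 2 * 4 = 8.
A graph is a tree iff it is connected and has exactly n-1 edges. This graph is connected (all 5 vertices in one component) and has 5-1 = 4 edges. It is a tree.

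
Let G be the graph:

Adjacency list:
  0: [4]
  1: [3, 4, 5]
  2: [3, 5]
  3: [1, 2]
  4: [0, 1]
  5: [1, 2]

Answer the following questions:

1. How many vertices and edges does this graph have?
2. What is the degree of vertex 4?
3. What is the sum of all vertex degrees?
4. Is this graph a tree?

Count: 6 vertices, 6 edges.
Vertex 4 has neighbors [0, 1], degree = 2.
Handshaking lemma: 2 * 6 = 12.
A tree on 6 vertices has 5 edges. This graph has 6 edges (1 extra). Not a tree.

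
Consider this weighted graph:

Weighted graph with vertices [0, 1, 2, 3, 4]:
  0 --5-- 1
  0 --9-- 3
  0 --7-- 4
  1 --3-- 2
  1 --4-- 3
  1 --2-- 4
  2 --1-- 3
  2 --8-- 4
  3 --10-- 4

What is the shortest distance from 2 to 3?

Using Dijkstra's algorithm from vertex 2:
Shortest path: 2 -> 3
Total weight: 1 = 1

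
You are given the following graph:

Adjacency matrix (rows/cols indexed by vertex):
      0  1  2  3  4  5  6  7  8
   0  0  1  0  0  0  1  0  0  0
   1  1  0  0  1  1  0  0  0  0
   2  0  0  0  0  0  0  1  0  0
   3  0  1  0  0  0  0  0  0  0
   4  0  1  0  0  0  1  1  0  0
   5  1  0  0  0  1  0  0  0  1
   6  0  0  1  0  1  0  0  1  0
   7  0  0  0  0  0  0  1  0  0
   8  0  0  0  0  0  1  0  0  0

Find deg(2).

Vertex 2 has neighbors [6], so deg(2) = 1.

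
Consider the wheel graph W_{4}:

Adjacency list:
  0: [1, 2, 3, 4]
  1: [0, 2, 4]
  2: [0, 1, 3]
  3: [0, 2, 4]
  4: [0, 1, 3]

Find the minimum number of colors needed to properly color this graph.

W_{4} = C_{4} plus a hub adjacent to every cycle vertex.
The outer cycle needs 2 colors (even cycle); the hub is adjacent to all of them so needs a fresh color.
Chromatic number = 2 + 1 = 3.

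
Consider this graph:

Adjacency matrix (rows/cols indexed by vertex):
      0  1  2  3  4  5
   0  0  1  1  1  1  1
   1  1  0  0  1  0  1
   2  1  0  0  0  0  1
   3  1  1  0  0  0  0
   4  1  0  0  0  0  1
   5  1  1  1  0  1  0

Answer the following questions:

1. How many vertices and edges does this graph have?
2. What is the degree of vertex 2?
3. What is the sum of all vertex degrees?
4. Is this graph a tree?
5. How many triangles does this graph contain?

Count: 6 vertices, 9 edges.
Vertex 2 has neighbors [0, 5], degree = 2.
Handshaking lemma: 2 * 9 = 18.
A tree on 6 vertices has 5 edges. This graph has 9 edges (4 extra). Not a tree.
Number of triangles = 4.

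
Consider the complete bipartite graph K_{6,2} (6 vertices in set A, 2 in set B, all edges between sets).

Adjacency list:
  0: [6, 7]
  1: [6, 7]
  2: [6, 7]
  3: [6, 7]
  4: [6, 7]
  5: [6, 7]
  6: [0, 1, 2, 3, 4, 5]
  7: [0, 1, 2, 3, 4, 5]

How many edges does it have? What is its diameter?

K_{6,2} has 6 * 2 = 12 edges.
Any vertex reaches any opposite-side vertex in 1 step; same-side vertices reach in 2 steps via any opposite-side vertex.
Diameter = 2.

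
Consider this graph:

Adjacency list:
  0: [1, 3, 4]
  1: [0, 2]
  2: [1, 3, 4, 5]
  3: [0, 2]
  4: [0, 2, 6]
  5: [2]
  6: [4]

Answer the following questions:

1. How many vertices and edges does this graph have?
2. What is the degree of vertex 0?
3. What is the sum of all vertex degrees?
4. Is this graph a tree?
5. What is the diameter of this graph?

Count: 7 vertices, 8 edges.
Vertex 0 has neighbors [1, 3, 4], degree = 3.
Handshaking lemma: 2 * 8 = 16.
A tree on 7 vertices has 6 edges. This graph has 8 edges (2 extra). Not a tree.
Diameter (longest shortest path) = 3.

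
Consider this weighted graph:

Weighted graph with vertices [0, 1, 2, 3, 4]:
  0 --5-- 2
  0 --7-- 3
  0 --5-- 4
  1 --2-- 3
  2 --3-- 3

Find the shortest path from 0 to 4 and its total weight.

Using Dijkstra's algorithm from vertex 0:
Shortest path: 0 -> 4
Total weight: 5 = 5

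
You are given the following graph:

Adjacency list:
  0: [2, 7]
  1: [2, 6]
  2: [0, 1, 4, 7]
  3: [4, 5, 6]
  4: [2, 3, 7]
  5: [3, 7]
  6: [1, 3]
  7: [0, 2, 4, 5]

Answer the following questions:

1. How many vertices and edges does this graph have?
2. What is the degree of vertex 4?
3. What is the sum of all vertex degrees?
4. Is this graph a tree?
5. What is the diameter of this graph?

Count: 8 vertices, 11 edges.
Vertex 4 has neighbors [2, 3, 7], degree = 3.
Handshaking lemma: 2 * 11 = 22.
A tree on 8 vertices has 7 edges. This graph has 11 edges (4 extra). Not a tree.
Diameter (longest shortest path) = 3.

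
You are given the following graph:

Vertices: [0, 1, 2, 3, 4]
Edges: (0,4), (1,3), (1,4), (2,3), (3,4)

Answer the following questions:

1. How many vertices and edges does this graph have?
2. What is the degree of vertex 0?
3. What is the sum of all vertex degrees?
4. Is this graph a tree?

Count: 5 vertices, 5 edges.
Vertex 0 has neighbors [4], degree = 1.
Handshaking lemma: 2 * 5 = 10.
A tree on 5 vertices has 4 edges. This graph has 5 edges (1 extra). Not a tree.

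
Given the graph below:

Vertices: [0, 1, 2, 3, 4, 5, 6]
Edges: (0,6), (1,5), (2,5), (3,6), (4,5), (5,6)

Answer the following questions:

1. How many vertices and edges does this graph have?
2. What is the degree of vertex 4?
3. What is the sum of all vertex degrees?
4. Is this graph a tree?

Count: 7 vertices, 6 edges.
Vertex 4 has neighbors [5], degree = 1.
Handshaking lemma: 2 * 6 = 12.
A graph is a tree iff it is connected and has exactly n-1 edges. This graph is connected (all 7 vertices in one component) and has 7-1 = 6 edges. It is a tree.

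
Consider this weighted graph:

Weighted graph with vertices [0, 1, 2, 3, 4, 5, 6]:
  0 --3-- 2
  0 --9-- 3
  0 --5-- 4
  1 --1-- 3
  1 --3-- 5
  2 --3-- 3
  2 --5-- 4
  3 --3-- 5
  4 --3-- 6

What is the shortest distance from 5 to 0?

Using Dijkstra's algorithm from vertex 5:
Shortest path: 5 -> 3 -> 2 -> 0
Total weight: 3 + 3 + 3 = 9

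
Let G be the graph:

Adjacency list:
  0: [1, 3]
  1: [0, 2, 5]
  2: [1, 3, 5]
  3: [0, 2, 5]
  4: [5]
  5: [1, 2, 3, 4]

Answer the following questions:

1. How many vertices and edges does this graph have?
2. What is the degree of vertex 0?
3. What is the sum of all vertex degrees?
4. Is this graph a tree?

Count: 6 vertices, 8 edges.
Vertex 0 has neighbors [1, 3], degree = 2.
Handshaking lemma: 2 * 8 = 16.
A tree on 6 vertices has 5 edges. This graph has 8 edges (3 extra). Not a tree.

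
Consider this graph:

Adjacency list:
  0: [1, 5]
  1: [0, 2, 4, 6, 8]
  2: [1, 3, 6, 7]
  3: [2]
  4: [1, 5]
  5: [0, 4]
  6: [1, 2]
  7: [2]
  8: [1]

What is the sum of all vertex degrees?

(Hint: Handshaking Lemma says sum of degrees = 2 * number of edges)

Count edges: 10 edges.
By Handshaking Lemma: sum of degrees = 2 * 10 = 20.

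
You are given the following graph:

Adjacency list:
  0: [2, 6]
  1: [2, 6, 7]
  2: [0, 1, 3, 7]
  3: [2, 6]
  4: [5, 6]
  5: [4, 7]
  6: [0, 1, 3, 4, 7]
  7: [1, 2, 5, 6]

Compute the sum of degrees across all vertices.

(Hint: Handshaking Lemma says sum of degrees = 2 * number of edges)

Count edges: 12 edges.
By Handshaking Lemma: sum of degrees = 2 * 12 = 24.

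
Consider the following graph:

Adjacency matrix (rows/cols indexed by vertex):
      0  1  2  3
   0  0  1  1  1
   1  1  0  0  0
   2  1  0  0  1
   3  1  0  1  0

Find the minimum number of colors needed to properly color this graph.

The graph has a maximum clique of size 3 (lower bound on chromatic number).
A valid 3-coloring: {0: 0, 1: 1, 2: 1, 3: 2}.
Chromatic number = 3.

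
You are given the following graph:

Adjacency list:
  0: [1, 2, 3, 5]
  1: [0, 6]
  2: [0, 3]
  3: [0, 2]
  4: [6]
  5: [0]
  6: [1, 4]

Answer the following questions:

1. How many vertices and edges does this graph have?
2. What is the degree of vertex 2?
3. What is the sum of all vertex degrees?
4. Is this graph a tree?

Count: 7 vertices, 7 edges.
Vertex 2 has neighbors [0, 3], degree = 2.
Handshaking lemma: 2 * 7 = 14.
A tree on 7 vertices has 6 edges. This graph has 7 edges (1 extra). Not a tree.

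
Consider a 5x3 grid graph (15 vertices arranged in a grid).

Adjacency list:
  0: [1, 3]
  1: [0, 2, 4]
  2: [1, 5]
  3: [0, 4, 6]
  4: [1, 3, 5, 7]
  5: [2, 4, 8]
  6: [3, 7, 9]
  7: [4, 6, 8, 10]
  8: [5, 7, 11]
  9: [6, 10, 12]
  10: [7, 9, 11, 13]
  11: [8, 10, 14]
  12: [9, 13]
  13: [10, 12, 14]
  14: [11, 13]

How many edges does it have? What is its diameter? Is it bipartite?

A 5x3 grid has 12 vertical edges and 10 horizontal edges.
Total edges = 12 + 10 = 22.
Diameter = (5-1) + (3-1) = 6 (corner to opposite corner).
Grid graphs are bipartite (checkerboard coloring).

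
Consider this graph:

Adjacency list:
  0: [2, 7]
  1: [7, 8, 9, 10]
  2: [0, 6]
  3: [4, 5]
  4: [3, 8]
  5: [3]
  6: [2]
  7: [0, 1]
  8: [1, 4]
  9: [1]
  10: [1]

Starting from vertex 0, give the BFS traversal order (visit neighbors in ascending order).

BFS from vertex 0 (neighbors processed in ascending order):
Visit order: 0, 2, 7, 6, 1, 8, 9, 10, 4, 3, 5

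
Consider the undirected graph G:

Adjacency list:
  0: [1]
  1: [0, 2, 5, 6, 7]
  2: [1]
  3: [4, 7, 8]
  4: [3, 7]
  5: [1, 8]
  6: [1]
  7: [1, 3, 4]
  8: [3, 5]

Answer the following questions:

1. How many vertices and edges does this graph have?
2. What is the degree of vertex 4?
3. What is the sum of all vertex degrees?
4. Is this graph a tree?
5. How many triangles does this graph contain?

Count: 9 vertices, 10 edges.
Vertex 4 has neighbors [3, 7], degree = 2.
Handshaking lemma: 2 * 10 = 20.
A tree on 9 vertices has 8 edges. This graph has 10 edges (2 extra). Not a tree.
Number of triangles = 1.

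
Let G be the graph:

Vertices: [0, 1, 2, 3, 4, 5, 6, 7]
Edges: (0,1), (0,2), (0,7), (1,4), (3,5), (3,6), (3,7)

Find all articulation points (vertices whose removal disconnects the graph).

An articulation point is a vertex whose removal disconnects the graph.
Articulation points: [0, 1, 3, 7]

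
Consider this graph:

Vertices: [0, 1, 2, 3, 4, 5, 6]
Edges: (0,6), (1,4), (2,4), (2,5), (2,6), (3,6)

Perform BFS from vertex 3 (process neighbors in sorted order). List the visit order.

BFS from vertex 3 (neighbors processed in ascending order):
Visit order: 3, 6, 0, 2, 4, 5, 1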